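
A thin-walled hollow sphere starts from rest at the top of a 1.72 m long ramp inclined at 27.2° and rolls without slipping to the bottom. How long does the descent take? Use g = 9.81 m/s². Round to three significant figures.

t ≈ 1.13 s

For this body I = (2/3)MR², i.e. k = I/(MR²) = 2/3.
Translational: Mg sinθ − f = Ma. Rotational about the CM: fR = Iα = kMRa, so f = kMa.
Hence a = g sinθ/(1+k) = 9.81×sin27.2°/1.667 = 2.69 m/s².
With constant a from rest, t = √(2L/a) = √(2·1.72/2.69) ≈ 1.13 s.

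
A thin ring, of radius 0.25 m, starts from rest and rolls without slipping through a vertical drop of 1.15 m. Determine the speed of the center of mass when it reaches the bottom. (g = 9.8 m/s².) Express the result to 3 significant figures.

v ≈ 3.36 m/s

With I = MR², the ratio k = I/(MR²) is 1.
Since it rolls without slipping, ω = v/R and KE = ½Mv² + ½Iω² = ½(1+k)Mv² = Mv².
Setting Mgh = Mv² gives v = √(2gh/(1+k)) = √(2·9.8·1.15/2) ≈ 3.36 m/s.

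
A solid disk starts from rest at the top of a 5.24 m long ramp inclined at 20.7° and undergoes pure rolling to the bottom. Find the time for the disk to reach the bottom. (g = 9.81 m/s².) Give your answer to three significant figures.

With I = (1/2)MR², the ratio k = I/(MR²) is 0.5.
Translational: Mg sinθ − f = Ma. Rotational about the CM: fR = Iα = kMRa, so f = kMa.
Hence a = g sinθ/(1+k) = 9.81×sin20.7°/1.5 = 2.312 m/s².
Starting from rest, L = ½at², so t = √(2L/a) = √(2×5.24/2.312) ≈ 2.13 s.

t ≈ 2.13 s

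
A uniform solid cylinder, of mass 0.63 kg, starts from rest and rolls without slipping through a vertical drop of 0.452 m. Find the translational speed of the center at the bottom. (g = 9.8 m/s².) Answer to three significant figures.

For this body I = (1/2)MR², i.e. k = I/(MR²) = 0.5.
Since it rolls without slipping, ω = v/R and KE = ½Mv² + ½Iω² = ½(1+k)Mv² = (3/4)Mv².
Energy conservation: Mgh = (3/4)Mv², so v = √(2gh/(1+k)) = √(2 × 9.8 × 0.452 / 1.5) ≈ 2.43 m/s.

v ≈ 2.43 m/s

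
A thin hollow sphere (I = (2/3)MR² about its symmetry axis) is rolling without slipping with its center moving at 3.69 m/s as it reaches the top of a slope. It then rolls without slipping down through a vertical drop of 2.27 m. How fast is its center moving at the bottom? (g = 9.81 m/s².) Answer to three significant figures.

v ≈ 6.35 m/s

The moment of inertia is (2/3)MR², giving k ≡ I/(MR²) = 2/3.
Pure rolling means v = ωR; then KE = ½Mv² + ½I(v/R)² = ½(1+k)Mv² = (5/6)Mv².
Conserving energy between top and bottom: (5/6)Mv² = (5/6)Mv₀² + Mgh, hence v² = v₀² + 2gh/(1+k).
v = √(3.69² + 2×9.81×2.27/1.667) = √40.34 ≈ 6.35 m/s.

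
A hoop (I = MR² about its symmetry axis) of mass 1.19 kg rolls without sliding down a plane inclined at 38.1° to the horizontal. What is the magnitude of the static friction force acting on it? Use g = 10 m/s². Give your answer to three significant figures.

The moment of inertia is MR², giving k ≡ I/(MR²) = 1.
Newton's second law down the slope: Mg sinθ − f = Ma. The torque equation fR = Iα (with α = a/R) gives f = kMa.
Combining, a = g sinθ/(1+k) and f = kMa = kMg sinθ/(1+k).
f = 1 × 1.19 × 10 × sin38.1° / 2 ≈ 3.67 N.

f ≈ 3.67 N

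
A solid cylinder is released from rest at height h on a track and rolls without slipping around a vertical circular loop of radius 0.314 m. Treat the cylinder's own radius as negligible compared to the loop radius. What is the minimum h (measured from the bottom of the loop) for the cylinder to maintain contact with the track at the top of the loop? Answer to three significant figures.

h_min ≈ 0.864 m

With I = (1/2)MR², the ratio k = I/(MR²) is 0.5.
At the top of the loop, the minimum-contact condition is Mg = Mv_top²/r, so v_top² = gr.
With ω = v/R, the kinetic energy at speed v is ½(1+k)Mv² = (3/4)Mv².
Energy conservation from release (height h) to the top (height 2r): Mgh = Mg(2r) + (3/4)M·gr.
Thus h_min = 2r + (1+k)r/2 = r(2 + 1.5/2) = 0.314 × 2.75 ≈ 0.864 m.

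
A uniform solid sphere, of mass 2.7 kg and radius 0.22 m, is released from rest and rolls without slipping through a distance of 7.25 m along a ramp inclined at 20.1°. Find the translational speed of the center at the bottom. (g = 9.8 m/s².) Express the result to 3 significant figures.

For this body I = (2/5)MR², i.e. k = I/(MR²) = 0.4.
Since it rolls without slipping, ω = v/R and KE = ½Mv² + ½Iω² = ½(1+k)Mv² = (7/10)Mv².
The vertical drop is h = L sinθ = 7.25 × sin20.1° = 2.492 m.
Energy conservation: Mgh = (7/10)Mv², so v = √(2gh/(1+k)) = √(2 × 9.8 × 2.492 / 1.4) ≈ 5.91 m/s.

v ≈ 5.91 m/s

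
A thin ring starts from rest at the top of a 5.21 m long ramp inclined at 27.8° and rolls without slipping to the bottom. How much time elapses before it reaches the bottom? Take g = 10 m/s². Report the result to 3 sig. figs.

For this body I = MR², i.e. k = I/(MR²) = 1.
Newton's second law down the slope: Mg sinθ − f = Ma. The torque equation fR = Iα (with α = a/R) gives f = kMa.
Hence a = g sinθ/(1+k) = 10×sin27.8°/2 = 2.332 m/s².
With constant a from rest, t = √(2L/a) = √(2·5.21/2.332) ≈ 2.11 s.

t ≈ 2.11 s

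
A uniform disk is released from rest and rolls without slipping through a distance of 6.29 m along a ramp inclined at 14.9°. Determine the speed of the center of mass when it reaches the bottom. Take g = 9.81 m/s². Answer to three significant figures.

The moment of inertia is (1/2)MR², giving k ≡ I/(MR²) = 0.5.
Pure rolling means v = ωR; then KE = ½Mv² + ½I(v/R)² = ½(1+k)Mv² = (3/4)Mv².
The vertical drop is h = L sinθ = 6.29 × sin14.9° = 1.617 m.
Energy conservation: Mgh = (3/4)Mv², so v = √(2gh/(1+k)) = √(2 × 9.81 × 1.617 / 1.5) ≈ 4.60 m/s.

v ≈ 4.60 m/s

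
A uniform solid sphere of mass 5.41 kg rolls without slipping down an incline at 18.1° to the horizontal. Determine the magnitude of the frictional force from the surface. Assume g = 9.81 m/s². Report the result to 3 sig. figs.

The moment of inertia is (2/5)MR², giving k ≡ I/(MR²) = 0.4.
Translational: Mg sinθ − f = Ma. Rotational about the CM: fR = Iα = kMRa, so f = kMa.
Combining, a = g sinθ/(1+k) and f = kMa = kMg sinθ/(1+k).
f = 0.4 × 5.41 × 9.81 × sin18.1° / 1.4 ≈ 4.71 N.

f ≈ 4.71 N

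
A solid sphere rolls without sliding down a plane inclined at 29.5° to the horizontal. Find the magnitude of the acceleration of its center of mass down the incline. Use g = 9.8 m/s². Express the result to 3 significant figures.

The moment of inertia is (2/5)MR², giving k ≡ I/(MR²) = 0.4.
Along the incline Mg sinθ − f = Ma, and torque about the center fR = Iα = kMR²(a/R) gives f = kMa.
Eliminating f: Mg sinθ = (1+k)Ma, so a = g sinθ/(1+k) = 9.8 × sin29.5° / 1.4 ≈ 3.45 m/s².

a ≈ 3.45 m/s²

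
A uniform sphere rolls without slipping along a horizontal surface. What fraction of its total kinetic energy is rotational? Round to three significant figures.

With I = (2/5)MR², the ratio k = I/(MR²) is 0.4.
With ω = v/R, KE_trans = ½Mv² and KE_rot = ½Iω² = ½kMv², so KE_total = ½(1+k)Mv².
The rotational fraction is therefore k/(1+k) = 0.4/1.4 ≈ 0.286.

fraction ≈ 0.286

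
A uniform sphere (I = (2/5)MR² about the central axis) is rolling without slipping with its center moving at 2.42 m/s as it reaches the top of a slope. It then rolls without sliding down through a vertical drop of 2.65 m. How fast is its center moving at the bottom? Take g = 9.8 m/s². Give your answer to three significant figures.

v ≈ 6.55 m/s

With I = (2/5)MR², the ratio k = I/(MR²) is 0.4.
Pure rolling means v = ωR; then KE = ½Mv² + ½I(v/R)² = ½(1+k)Mv² = (7/10)Mv².
Energy conservation: (7/10)Mv₀² + Mgh = (7/10)Mv², so v² = v₀² + 2gh/(1+k).
v = √(2.42² + 2×9.8×2.65/1.4) = √42.96 ≈ 6.55 m/s.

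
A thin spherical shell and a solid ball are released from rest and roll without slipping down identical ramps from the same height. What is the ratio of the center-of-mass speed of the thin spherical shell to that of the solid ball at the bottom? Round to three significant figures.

Each satisfies Mgh = ½(1+k)Mv² with k = I/(MR²), so v ∝ 1/√(1+k).
For the thin spherical shell k = 2/3; for the solid ball k = 0.4.
v₁/v₂ = √((1+k₂)/(1+k₁)) = √(1.4/1.667) ≈ 0.917.

v_ratio ≈ 0.917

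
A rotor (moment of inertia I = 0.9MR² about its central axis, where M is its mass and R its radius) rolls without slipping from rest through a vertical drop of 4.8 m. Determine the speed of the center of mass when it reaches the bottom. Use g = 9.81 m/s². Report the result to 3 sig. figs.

v ≈ 7.04 m/s

The moment of inertia is 0.9MR², giving k ≡ I/(MR²) = 0.9.
Since it rolls without slipping, ω = v/R and KE = ½Mv² + ½Iω² = ½(1+k)Mv² = (19/20)Mv².
Energy conservation: Mgh = (19/20)Mv², so v = √(2gh/(1+k)) = √(2 × 9.81 × 4.8 / 1.9) ≈ 7.04 m/s.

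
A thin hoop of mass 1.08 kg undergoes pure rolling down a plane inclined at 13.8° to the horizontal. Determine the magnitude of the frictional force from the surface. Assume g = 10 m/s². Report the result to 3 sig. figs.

f ≈ 1.29 N

Here I = MR², so the shape factor k = I/(MR²) = 1.
Newton's second law down the slope: Mg sinθ − f = Ma. The torque equation fR = Iα (with α = a/R) gives f = kMa.
Combining, a = g sinθ/(1+k) and f = kMa = kMg sinθ/(1+k).
f = 1 × 1.08 × 10 × sin13.8° / 2 ≈ 1.29 N.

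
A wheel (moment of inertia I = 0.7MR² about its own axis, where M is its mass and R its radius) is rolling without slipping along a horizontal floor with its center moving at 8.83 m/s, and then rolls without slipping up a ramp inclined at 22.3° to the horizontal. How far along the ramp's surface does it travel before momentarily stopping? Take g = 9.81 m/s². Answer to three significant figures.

With I = 0.7MR², the ratio k = I/(MR²) is 0.7.
Rolling without slipping gives ω = v/R, so the total kinetic energy is ½Mv² + ½Iω² = ½(1+k)Mv² = (17/20)Mv².
Setting this equal to Mgh gives the vertical rise h = (1+k)v₀²/(2g) = 1.7×8.83²/(2×9.81) = 6.756 m.
Along the incline, d = h/sinθ = 6.756/sin22.3° ≈ 17.8 m.

d ≈ 17.8 m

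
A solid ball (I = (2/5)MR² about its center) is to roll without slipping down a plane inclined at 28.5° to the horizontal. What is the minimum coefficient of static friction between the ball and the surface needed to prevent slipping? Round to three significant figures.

μ_min ≈ 0.155

For this body I = (2/5)MR², i.e. k = I/(MR²) = 0.4.
Newton's second law down the slope: Mg sinθ − f = Ma. The torque equation fR = Iα (with α = a/R) gives f = kMa.
These give a = g sinθ/(1+k) and the required friction f = kMg sinθ/(1+k).
The normal force is N = Mg cosθ, so μ_min = f/N = k tanθ/(1+k).
μ_min = 0.4 × tan28.5° / 1.4 ≈ 0.155.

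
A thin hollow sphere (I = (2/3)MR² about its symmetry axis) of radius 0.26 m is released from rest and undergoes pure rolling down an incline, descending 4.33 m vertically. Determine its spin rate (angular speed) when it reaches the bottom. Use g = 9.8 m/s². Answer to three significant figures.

With I = (2/3)MR², the ratio k = I/(MR²) is 2/3.
The rolling condition ω = v/R makes the rotational term ½I(v/R)² = ½kMv², so KE_total = ½(1+k)Mv² = (5/6)Mv².
Energy conservation Mgh = ½(1+k)Mv² gives v = √(2gh/(1+k)) = √(2 × 9.8 × 4.33 / 1.667) = 7.136 m/s.
The angular speed follows from ω = v/R = 7.136/0.26 ≈ 27.4 rad/s.

ω ≈ 27.4 rad/s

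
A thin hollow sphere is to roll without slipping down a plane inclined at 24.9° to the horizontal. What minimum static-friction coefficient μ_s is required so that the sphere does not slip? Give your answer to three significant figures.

μ_min ≈ 0.186

With I = (2/3)MR², the ratio k = I/(MR²) is 2/3.
Translational: Mg sinθ − f = Ma. Rotational about the CM: fR = Iα = kMRa, so f = kMa.
These give a = g sinθ/(1+k) and the required friction f = kMg sinθ/(1+k).
The normal force is N = Mg cosθ, so μ_min = f/N = k tanθ/(1+k).
μ_min = (2/3) × tan24.9° / 1.667 ≈ 0.186.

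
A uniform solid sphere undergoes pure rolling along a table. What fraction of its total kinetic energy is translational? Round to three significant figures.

The moment of inertia is (2/5)MR², giving k ≡ I/(MR²) = 0.4.
With ω = v/R, KE_trans = ½Mv² and KE_rot = ½Iω² = ½kMv², so KE_total = ½(1+k)Mv².
The translational fraction is therefore 1/(1+k) = 1/1.4 ≈ 0.714.

fraction ≈ 0.714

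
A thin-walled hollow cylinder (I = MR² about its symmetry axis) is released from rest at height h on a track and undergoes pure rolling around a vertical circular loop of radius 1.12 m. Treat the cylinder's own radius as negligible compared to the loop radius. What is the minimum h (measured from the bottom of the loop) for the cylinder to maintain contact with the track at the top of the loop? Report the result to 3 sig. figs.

h_min ≈ 3.36 m

For this body I = MR², i.e. k = I/(MR²) = 1.
At the top, contact is just lost when gravity alone supplies the centripetal force: Mg = Mv_top²/r, i.e. v_top² = gr.
With ω = v/R, the kinetic energy at speed v is ½(1+k)Mv² = Mv².
Energy conservation from release (height h) to the top (height 2r): Mgh = Mg(2r) + M·gr.
Thus h_min = 2r + (1+k)r/2 = r(2 + 2/2) = 1.12 × 3 ≈ 3.36 m.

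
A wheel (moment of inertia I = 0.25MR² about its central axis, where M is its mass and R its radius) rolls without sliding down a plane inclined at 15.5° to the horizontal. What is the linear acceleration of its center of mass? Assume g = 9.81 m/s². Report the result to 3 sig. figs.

a ≈ 2.10 m/s²

With I = 0.25MR², the ratio k = I/(MR²) is 0.25.
Newton's second law down the slope: Mg sinθ − f = Ma. The torque equation fR = Iα (with α = a/R) gives f = kMa.
Eliminating f: Mg sinθ = (1+k)Ma, so a = g sinθ/(1+k) = 9.81 × sin15.5° / 1.25 ≈ 2.10 m/s².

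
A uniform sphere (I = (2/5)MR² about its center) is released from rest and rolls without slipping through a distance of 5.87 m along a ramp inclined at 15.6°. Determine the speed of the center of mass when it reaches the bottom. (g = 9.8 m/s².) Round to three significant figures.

v ≈ 4.70 m/s

The moment of inertia is (2/5)MR², giving k ≡ I/(MR²) = 0.4.
Since it rolls without slipping, ω = v/R and KE = ½Mv² + ½Iω² = ½(1+k)Mv² = (7/10)Mv².
The vertical drop is h = L sinθ = 5.87 × sin15.6° = 1.579 m.
Energy conservation: Mgh = (7/10)Mv², so v = √(2gh/(1+k)) = √(2 × 9.8 × 1.579 / 1.4) ≈ 4.70 m/s.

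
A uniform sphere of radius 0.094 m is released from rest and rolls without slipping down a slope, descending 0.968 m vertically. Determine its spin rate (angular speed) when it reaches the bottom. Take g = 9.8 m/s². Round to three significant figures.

The moment of inertia is (2/5)MR², giving k ≡ I/(MR²) = 0.4.
Since it rolls without slipping, ω = v/R and KE = ½Mv² + ½Iω² = ½(1+k)Mv² = (7/10)Mv².
Energy conservation Mgh = ½(1+k)Mv² gives v = √(2gh/(1+k)) = √(2 × 9.8 × 0.968 / 1.4) = 3.681 m/s.
Then ω = v/R = 3.681 / 0.094 ≈ 39.2 rad/s.

ω ≈ 39.2 rad/s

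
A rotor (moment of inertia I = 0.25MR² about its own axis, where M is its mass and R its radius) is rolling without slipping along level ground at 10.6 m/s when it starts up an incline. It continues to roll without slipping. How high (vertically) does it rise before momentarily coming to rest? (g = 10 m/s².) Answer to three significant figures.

The moment of inertia is 0.25MR², giving k ≡ I/(MR²) = 0.25.
Since it rolls without slipping, ω = v/R and KE = ½Mv² + ½Iω² = ½(1+k)Mv² = (5/8)Mv².
At the top the kinetic energy is zero, so (5/8)Mv₀² = Mgh.
Thus h = (1+k)v₀²/(2g) = 1.25 × 10.6² / (2 × 10) ≈ 7.02 m.

h ≈ 7.02 m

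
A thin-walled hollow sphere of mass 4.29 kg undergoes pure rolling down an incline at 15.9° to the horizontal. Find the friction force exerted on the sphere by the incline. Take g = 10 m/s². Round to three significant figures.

For this body I = (2/3)MR², i.e. k = I/(MR²) = 2/3.
Newton's second law down the slope: Mg sinθ − f = Ma. The torque equation fR = Iα (with α = a/R) gives f = kMa.
Combining, a = g sinθ/(1+k) and f = kMa = kMg sinθ/(1+k).
f = (2/3) × 4.29 × 10 × sin15.9° / 1.667 ≈ 4.70 N.

f ≈ 4.70 N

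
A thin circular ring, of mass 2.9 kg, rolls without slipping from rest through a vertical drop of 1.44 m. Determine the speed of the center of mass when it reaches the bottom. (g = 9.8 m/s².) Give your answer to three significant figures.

With I = MR², the ratio k = I/(MR²) is 1.
Pure rolling means v = ωR; then KE = ½Mv² + ½I(v/R)² = ½(1+k)Mv² = Mv².
Energy conservation: Mgh = Mv², so v = √(2gh/(1+k)) = √(2 × 9.8 × 1.44 / 2) ≈ 3.76 m/s.

v ≈ 3.76 m/s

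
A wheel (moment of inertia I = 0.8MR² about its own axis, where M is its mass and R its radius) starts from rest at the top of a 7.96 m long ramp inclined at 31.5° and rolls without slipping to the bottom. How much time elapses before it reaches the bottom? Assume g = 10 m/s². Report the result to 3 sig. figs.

With I = 0.8MR², the ratio k = I/(MR²) is 0.8.
Newton's second law down the slope: Mg sinθ − f = Ma. The torque equation fR = Iα (with α = a/R) gives f = kMa.
Hence a = g sinθ/(1+k) = 10×sin31.5°/1.8 = 2.903 m/s².
Starting from rest, L = ½at², so t = √(2L/a) = √(2×7.96/2.903) ≈ 2.34 s.

t ≈ 2.34 s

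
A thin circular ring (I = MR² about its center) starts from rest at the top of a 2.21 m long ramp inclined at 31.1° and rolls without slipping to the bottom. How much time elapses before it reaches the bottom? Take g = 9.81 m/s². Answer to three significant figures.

The moment of inertia is MR², giving k ≡ I/(MR²) = 1.
Along the incline Mg sinθ − f = Ma, and torque about the center fR = Iα = kMR²(a/R) gives f = kMa.
Hence a = g sinθ/(1+k) = 9.81×sin31.1°/2 = 2.534 m/s².
Starting from rest, L = ½at², so t = √(2L/a) = √(2×2.21/2.534) ≈ 1.32 s.

t ≈ 1.32 s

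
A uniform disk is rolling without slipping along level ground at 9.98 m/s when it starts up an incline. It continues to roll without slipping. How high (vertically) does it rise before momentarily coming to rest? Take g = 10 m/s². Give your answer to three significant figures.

Here I = (1/2)MR², so the shape factor k = I/(MR²) = 0.5.
Since it rolls without slipping, ω = v/R and KE = ½Mv² + ½Iω² = ½(1+k)Mv² = (3/4)Mv².
At the top the kinetic energy is zero, so (3/4)Mv₀² = Mgh.
Thus h = (1+k)v₀²/(2g) = 1.5 × 9.98² / (2 × 10) ≈ 7.47 m.

h ≈ 7.47 m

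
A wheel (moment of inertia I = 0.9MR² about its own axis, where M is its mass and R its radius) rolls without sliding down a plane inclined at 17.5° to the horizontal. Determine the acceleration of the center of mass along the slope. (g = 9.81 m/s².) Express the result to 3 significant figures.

a ≈ 1.55 m/s²

With I = 0.9MR², the ratio k = I/(MR²) is 0.9.
Newton's second law down the slope: Mg sinθ − f = Ma. The torque equation fR = Iα (with α = a/R) gives f = kMa.
Eliminating f: Mg sinθ = (1+k)Ma, so a = g sinθ/(1+k) = 9.81 × sin17.5° / 1.9 ≈ 1.55 m/s².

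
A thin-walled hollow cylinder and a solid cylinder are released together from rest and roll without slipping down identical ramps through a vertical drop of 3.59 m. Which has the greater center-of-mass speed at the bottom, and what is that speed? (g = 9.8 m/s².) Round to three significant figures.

For rolling without slipping, Mgh = ½(1+k)Mv² where k = I/(MR²), so v = √(2gh/(1+k)).
Thin-walled hollow cylinder: k = 1, giving v = √(2×9.8×3.59/2) = 5.931 m/s.
Solid cylinder: k = 0.5, giving v = √(2×9.8×3.59/1.5) = 6.849 m/s.
The smaller k wins: the solid cylinder, at ≈ 6.85 m/s.

the solid cylinder, at v ≈ 6.85 m/s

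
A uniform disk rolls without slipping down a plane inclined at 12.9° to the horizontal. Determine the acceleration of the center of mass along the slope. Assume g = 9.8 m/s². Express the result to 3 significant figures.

Here I = (1/2)MR², so the shape factor k = I/(MR²) = 0.5.
Along the incline Mg sinθ − f = Ma, and torque about the center fR = Iα = kMR²(a/R) gives f = kMa.
Eliminating f: Mg sinθ = (1+k)Ma, so a = g sinθ/(1+k) = 9.8 × sin12.9° / 1.5 ≈ 1.46 m/s².

a ≈ 1.46 m/s²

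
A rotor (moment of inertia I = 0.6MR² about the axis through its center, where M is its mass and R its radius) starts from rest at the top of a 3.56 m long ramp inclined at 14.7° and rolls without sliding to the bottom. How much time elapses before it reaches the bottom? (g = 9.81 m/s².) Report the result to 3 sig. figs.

t ≈ 2.14 s

Here I = 0.6MR², so the shape factor k = I/(MR²) = 0.6.
Along the incline Mg sinθ − f = Ma, and torque about the center fR = Iα = kMR²(a/R) gives f = kMa.
Hence a = g sinθ/(1+k) = 9.81×sin14.7°/1.6 = 1.556 m/s².
Starting from rest, L = ½at², so t = √(2L/a) = √(2×3.56/1.556) ≈ 2.14 s.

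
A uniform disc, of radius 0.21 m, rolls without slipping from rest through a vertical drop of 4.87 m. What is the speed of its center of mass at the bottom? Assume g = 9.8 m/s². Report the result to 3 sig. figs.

v ≈ 7.98 m/s

The moment of inertia is (1/2)MR², giving k ≡ I/(MR²) = 0.5.
Pure rolling means v = ωR; then KE = ½Mv² + ½I(v/R)² = ½(1+k)Mv² = (3/4)Mv².
Energy conservation: Mgh = (3/4)Mv², so v = √(2gh/(1+k)) = √(2 × 9.8 × 4.87 / 1.5) ≈ 7.98 m/s.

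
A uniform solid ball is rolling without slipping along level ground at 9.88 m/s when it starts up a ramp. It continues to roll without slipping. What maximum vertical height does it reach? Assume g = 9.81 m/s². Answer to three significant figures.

h ≈ 6.97 m

Here I = (2/5)MR², so the shape factor k = I/(MR²) = 0.4.
Since it rolls without slipping, ω = v/R and KE = ½Mv² + ½Iω² = ½(1+k)Mv² = (7/10)Mv².
At the top the kinetic energy is zero, so (7/10)Mv₀² = Mgh.
Thus h = (1+k)v₀²/(2g) = 1.4 × 9.88² / (2 × 9.81) ≈ 6.97 m.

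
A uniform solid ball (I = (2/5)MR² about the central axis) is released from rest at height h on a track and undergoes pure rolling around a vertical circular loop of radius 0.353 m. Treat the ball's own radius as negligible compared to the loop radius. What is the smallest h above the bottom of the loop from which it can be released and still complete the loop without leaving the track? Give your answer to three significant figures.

Here I = (2/5)MR², so the shape factor k = I/(MR²) = 0.4.
At the top, contact is just lost when gravity alone supplies the centripetal force: Mg = Mv_top²/r, i.e. v_top² = gr.
With ω = v/R, the kinetic energy at speed v is ½(1+k)Mv² = (7/10)Mv².
Energy conservation from release (height h) to the top (height 2r): Mgh = Mg(2r) + (7/10)M·gr.
Thus h_min = 2r + (1+k)r/2 = r(2 + 1.4/2) = 0.353 × 2.7 ≈ 0.953 m.

h_min ≈ 0.953 m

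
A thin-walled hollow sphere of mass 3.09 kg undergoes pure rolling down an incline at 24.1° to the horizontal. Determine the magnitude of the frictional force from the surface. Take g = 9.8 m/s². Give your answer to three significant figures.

f ≈ 4.95 N

With I = (2/3)MR², the ratio k = I/(MR²) is 2/3.
Translational: Mg sinθ − f = Ma. Rotational about the CM: fR = Iα = kMRa, so f = kMa.
Combining, a = g sinθ/(1+k) and f = kMa = kMg sinθ/(1+k).
f = (2/3) × 3.09 × 9.8 × sin24.1° / 1.667 ≈ 4.95 N.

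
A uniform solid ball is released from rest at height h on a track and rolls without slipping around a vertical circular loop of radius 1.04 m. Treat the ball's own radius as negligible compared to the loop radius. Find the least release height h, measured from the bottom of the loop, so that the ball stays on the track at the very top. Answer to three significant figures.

h_min ≈ 2.81 m

The moment of inertia is (2/5)MR², giving k ≡ I/(MR²) = 0.4.
At the top, contact is just lost when gravity alone supplies the centripetal force: Mg = Mv_top²/r, i.e. v_top² = gr.
With ω = v/R, the kinetic energy at speed v is ½(1+k)Mv² = (7/10)Mv².
Energy conservation from release (height h) to the top (height 2r): Mgh = Mg(2r) + (7/10)M·gr.
Thus h_min = 2r + (1+k)r/2 = r(2 + 1.4/2) = 1.04 × 2.7 ≈ 2.81 m.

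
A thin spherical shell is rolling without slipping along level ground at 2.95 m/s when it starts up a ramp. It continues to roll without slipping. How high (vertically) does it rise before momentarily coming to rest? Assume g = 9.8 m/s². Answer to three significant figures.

h ≈ 0.740 m

Here I = (2/3)MR², so the shape factor k = I/(MR²) = 2/3.
Pure rolling means v = ωR; then KE = ½Mv² + ½I(v/R)² = ½(1+k)Mv² = (5/6)Mv².
At the top the kinetic energy is zero, so (5/6)Mv₀² = Mgh.
Thus h = (1+k)v₀²/(2g) = 1.667 × 2.95² / (2 × 9.8) ≈ 0.740 m.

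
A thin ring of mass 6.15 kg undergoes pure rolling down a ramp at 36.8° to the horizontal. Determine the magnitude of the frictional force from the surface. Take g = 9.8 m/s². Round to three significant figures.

f ≈ 18.1 N

With I = MR², the ratio k = I/(MR²) is 1.
Translational: Mg sinθ − f = Ma. Rotational about the CM: fR = Iα = kMRa, so f = kMa.
Combining, a = g sinθ/(1+k) and f = kMa = kMg sinθ/(1+k).
f = 1 × 6.15 × 9.8 × sin36.8° / 2 ≈ 18.1 N.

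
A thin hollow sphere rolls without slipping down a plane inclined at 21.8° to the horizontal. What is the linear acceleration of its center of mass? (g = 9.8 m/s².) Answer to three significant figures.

a ≈ 2.18 m/s²

The moment of inertia is (2/3)MR², giving k ≡ I/(MR²) = 2/3.
Translational: Mg sinθ − f = Ma. Rotational about the CM: fR = Iα = kMRa, so f = kMa.
Eliminating f: Mg sinθ = (1+k)Ma, so a = g sinθ/(1+k) = 9.8 × sin21.8° / 1.667 ≈ 2.18 m/s².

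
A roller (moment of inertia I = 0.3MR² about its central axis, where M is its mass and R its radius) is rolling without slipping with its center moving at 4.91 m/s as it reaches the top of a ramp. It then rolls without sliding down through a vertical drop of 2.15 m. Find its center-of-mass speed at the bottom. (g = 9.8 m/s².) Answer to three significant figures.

Here I = 0.3MR², so the shape factor k = I/(MR²) = 0.3.
Rolling without slipping gives ω = v/R, so the total kinetic energy is ½Mv² + ½Iω² = ½(1+k)Mv² = (13/20)Mv².
Energy conservation: (13/20)Mv₀² + Mgh = (13/20)Mv², so v² = v₀² + 2gh/(1+k).
v = √(4.91² + 2×9.8×2.15/1.3) = √56.52 ≈ 7.52 m/s.

v ≈ 7.52 m/s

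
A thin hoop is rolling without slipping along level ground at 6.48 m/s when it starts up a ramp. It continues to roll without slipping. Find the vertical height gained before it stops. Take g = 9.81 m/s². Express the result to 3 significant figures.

h ≈ 4.28 m

With I = MR², the ratio k = I/(MR²) is 1.
Rolling without slipping gives ω = v/R, so the total kinetic energy is ½Mv² + ½Iω² = ½(1+k)Mv² = Mv².
At the top the kinetic energy is zero, so Mv₀² = Mgh.
Thus h = (1+k)v₀²/(2g) = 2 × 6.48² / (2 × 9.81) ≈ 4.28 m.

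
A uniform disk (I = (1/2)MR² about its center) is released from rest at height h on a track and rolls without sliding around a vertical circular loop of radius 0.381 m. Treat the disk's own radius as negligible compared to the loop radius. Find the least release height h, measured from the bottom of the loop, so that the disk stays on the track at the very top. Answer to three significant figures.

Here I = (1/2)MR², so the shape factor k = I/(MR²) = 0.5.
At the top, contact is just lost when gravity alone supplies the centripetal force: Mg = Mv_top²/r, i.e. v_top² = gr.
With ω = v/R, the kinetic energy at speed v is ½(1+k)Mv² = (3/4)Mv².
Energy conservation from release (height h) to the top (height 2r): Mgh = Mg(2r) + (3/4)M·gr.
Thus h_min = 2r + (1+k)r/2 = r(2 + 1.5/2) = 0.381 × 2.75 ≈ 1.05 m.

h_min ≈ 1.05 m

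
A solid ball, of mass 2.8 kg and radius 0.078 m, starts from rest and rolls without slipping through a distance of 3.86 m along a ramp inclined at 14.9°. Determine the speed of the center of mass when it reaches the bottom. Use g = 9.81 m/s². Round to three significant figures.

For this body I = (2/5)MR², i.e. k = I/(MR²) = 0.4.
The rolling condition ω = v/R makes the rotational term ½I(v/R)² = ½kMv², so KE_total = ½(1+k)Mv² = (7/10)Mv².
The vertical drop is h = L sinθ = 3.86 × sin14.9° = 0.9925 m.
Setting Mgh = (7/10)Mv² gives v = √(2gh/(1+k)) = √(2·9.81·0.9925/1.4) ≈ 3.73 m/s.

v ≈ 3.73 m/s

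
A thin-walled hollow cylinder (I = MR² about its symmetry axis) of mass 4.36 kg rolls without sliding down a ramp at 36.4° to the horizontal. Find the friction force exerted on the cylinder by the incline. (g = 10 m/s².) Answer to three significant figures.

f ≈ 12.9 N

With I = MR², the ratio k = I/(MR²) is 1.
Newton's second law down the slope: Mg sinθ − f = Ma. The torque equation fR = Iα (with α = a/R) gives f = kMa.
Combining, a = g sinθ/(1+k) and f = kMa = kMg sinθ/(1+k).
f = 1 × 4.36 × 10 × sin36.4° / 2 ≈ 12.9 N.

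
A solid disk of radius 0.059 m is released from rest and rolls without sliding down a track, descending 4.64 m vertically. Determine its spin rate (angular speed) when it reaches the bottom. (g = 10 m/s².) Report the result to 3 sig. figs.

Here I = (1/2)MR², so the shape factor k = I/(MR²) = 0.5.
Pure rolling means v = ωR; then KE = ½Mv² + ½I(v/R)² = ½(1+k)Mv² = (3/4)Mv².
Energy conservation Mgh = ½(1+k)Mv² gives v = √(2gh/(1+k)) = √(2 × 10 × 4.64 / 1.5) = 7.866 m/s.
The angular speed follows from ω = v/R = 7.866/0.059 ≈ 133 rad/s.

ω ≈ 133 rad/s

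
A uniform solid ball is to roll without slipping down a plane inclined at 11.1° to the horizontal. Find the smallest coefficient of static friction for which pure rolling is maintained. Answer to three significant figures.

For this body I = (2/5)MR², i.e. k = I/(MR²) = 0.4.
Translational: Mg sinθ − f = Ma. Rotational about the CM: fR = Iα = kMRa, so f = kMa.
These give a = g sinθ/(1+k) and the required friction f = kMg sinθ/(1+k).
With N = Mg cosθ, the no-slip condition f ≤ μN gives μ_min = f/N = k tanθ/(1+k).
μ_min = 0.4 × tan11.1° / 1.4 ≈ 0.0561.

μ_min ≈ 0.0561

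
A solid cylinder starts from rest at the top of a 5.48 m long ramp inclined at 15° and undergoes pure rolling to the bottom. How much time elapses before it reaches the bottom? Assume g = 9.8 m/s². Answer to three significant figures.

t ≈ 2.55 s

With I = (1/2)MR², the ratio k = I/(MR²) is 0.5.
Newton's second law down the slope: Mg sinθ − f = Ma. The torque equation fR = Iα (with α = a/R) gives f = kMa.
Hence a = g sinθ/(1+k) = 9.8×sin15°/1.5 = 1.691 m/s².
With constant a from rest, t = √(2L/a) = √(2·5.48/1.691) ≈ 2.55 s.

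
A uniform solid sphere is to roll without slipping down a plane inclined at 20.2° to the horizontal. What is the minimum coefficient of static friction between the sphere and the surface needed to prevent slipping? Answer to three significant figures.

Here I = (2/5)MR², so the shape factor k = I/(MR²) = 0.4.
Translational: Mg sinθ − f = Ma. Rotational about the CM: fR = Iα = kMRa, so f = kMa.
These give a = g sinθ/(1+k) and the required friction f = kMg sinθ/(1+k).
The normal force is N = Mg cosθ, so μ_min = f/N = k tanθ/(1+k).
μ_min = 0.4 × tan20.2° / 1.4 ≈ 0.105.

μ_min ≈ 0.105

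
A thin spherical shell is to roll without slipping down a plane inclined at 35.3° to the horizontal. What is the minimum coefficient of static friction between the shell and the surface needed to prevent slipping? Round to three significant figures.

μ_min ≈ 0.283

With I = (2/3)MR², the ratio k = I/(MR²) is 2/3.
Along the incline Mg sinθ − f = Ma, and torque about the center fR = Iα = kMR²(a/R) gives f = kMa.
These give a = g sinθ/(1+k) and the required friction f = kMg sinθ/(1+k).
The normal force is N = Mg cosθ, so μ_min = f/N = k tanθ/(1+k).
μ_min = (2/3) × tan35.3° / 1.667 ≈ 0.283.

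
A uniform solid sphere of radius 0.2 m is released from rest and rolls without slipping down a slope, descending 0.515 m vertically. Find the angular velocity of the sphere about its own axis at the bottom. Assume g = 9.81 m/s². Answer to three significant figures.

ω ≈ 13.4 rad/s

With I = (2/5)MR², the ratio k = I/(MR²) is 0.4.
Rolling without slipping gives ω = v/R, so the total kinetic energy is ½Mv² + ½Iω² = ½(1+k)Mv² = (7/10)Mv².
Energy conservation Mgh = ½(1+k)Mv² gives v = √(2gh/(1+k)) = √(2 × 9.81 × 0.515 / 1.4) = 2.687 m/s.
Then ω = v/R = 2.687 / 0.2 ≈ 13.4 rad/s.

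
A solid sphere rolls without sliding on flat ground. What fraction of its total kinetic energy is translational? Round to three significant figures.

Here I = (2/5)MR², so the shape factor k = I/(MR²) = 0.4.
Since ω = v/R, the translational part is ½Mv² and the rotational part is ½I(v/R)² = ½kMv²; the total is ½(1+k)Mv².
The translational fraction is therefore 1/(1+k) = 1/1.4 ≈ 0.714.

fraction ≈ 0.714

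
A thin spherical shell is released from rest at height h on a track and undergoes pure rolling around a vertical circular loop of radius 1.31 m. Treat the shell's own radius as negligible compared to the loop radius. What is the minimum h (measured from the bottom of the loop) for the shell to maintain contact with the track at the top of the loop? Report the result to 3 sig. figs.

h_min ≈ 3.71 m

For this body I = (2/3)MR², i.e. k = I/(MR²) = 2/3.
At the top, contact is just lost when gravity alone supplies the centripetal force: Mg = Mv_top²/r, i.e. v_top² = gr.
With ω = v/R, the kinetic energy at speed v is ½(1+k)Mv² = (5/6)Mv².
Energy conservation from release (height h) to the top (height 2r): Mgh = Mg(2r) + (5/6)M·gr.
Thus h_min = 2r + (1+k)r/2 = r(2 + 1.667/2) = 1.31 × 2.833 ≈ 3.71 m.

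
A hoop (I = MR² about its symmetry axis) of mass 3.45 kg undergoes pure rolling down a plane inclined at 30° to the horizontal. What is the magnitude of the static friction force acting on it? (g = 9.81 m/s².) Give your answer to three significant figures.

With I = MR², the ratio k = I/(MR²) is 1.
Newton's second law down the slope: Mg sinθ − f = Ma. The torque equation fR = Iα (with α = a/R) gives f = kMa.
Combining, a = g sinθ/(1+k) and f = kMa = kMg sinθ/(1+k).
f = 1 × 3.45 × 9.81 × sin30° / 2 ≈ 8.46 N.

f ≈ 8.46 N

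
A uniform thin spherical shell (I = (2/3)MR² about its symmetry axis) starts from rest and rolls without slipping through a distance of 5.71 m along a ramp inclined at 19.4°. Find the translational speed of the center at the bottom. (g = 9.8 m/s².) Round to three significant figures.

For this body I = (2/3)MR², i.e. k = I/(MR²) = 2/3.
The rolling condition ω = v/R makes the rotational term ½I(v/R)² = ½kMv², so KE_total = ½(1+k)Mv² = (5/6)Mv².
The vertical drop is h = L sinθ = 5.71 × sin19.4° = 1.897 m.
Setting Mgh = (5/6)Mv² gives v = √(2gh/(1+k)) = √(2·9.8·1.897/1.667) ≈ 4.72 m/s.

v ≈ 4.72 m/s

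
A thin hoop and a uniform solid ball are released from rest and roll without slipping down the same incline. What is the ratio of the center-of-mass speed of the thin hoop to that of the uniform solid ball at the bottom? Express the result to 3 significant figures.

v_ratio ≈ 0.837

Each satisfies Mgh = ½(1+k)Mv² with k = I/(MR²), so v ∝ 1/√(1+k).
For the thin hoop k = 1; for the uniform solid ball k = 0.4.
v₁/v₂ = √((1+k₂)/(1+k₁)) = √(1.4/2) ≈ 0.837.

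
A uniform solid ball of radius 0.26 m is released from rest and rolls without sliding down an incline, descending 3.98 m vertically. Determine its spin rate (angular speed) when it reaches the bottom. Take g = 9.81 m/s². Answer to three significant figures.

ω ≈ 28.7 rad/s

With I = (2/5)MR², the ratio k = I/(MR²) is 0.4.
Rolling without slipping gives ω = v/R, so the total kinetic energy is ½Mv² + ½Iω² = ½(1+k)Mv² = (7/10)Mv².
Energy conservation Mgh = ½(1+k)Mv² gives v = √(2gh/(1+k)) = √(2 × 9.81 × 3.98 / 1.4) = 7.468 m/s.
Then ω = v/R = 7.468 / 0.26 ≈ 28.7 rad/s.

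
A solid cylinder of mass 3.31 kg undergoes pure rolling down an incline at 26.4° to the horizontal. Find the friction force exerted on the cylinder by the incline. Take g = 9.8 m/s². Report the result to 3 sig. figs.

f ≈ 4.81 N

With I = (1/2)MR², the ratio k = I/(MR²) is 0.5.
Along the incline Mg sinθ − f = Ma, and torque about the center fR = Iα = kMR²(a/R) gives f = kMa.
Combining, a = g sinθ/(1+k) and f = kMa = kMg sinθ/(1+k).
f = 0.5 × 3.31 × 9.8 × sin26.4° / 1.5 ≈ 4.81 N.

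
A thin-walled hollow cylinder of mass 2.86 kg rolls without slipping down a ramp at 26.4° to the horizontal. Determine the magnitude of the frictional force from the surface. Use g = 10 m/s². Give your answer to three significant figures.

f ≈ 6.36 N

Here I = MR², so the shape factor k = I/(MR²) = 1.
Along the incline Mg sinθ − f = Ma, and torque about the center fR = Iα = kMR²(a/R) gives f = kMa.
Combining, a = g sinθ/(1+k) and f = kMa = kMg sinθ/(1+k).
f = 1 × 2.86 × 10 × sin26.4° / 2 ≈ 6.36 N.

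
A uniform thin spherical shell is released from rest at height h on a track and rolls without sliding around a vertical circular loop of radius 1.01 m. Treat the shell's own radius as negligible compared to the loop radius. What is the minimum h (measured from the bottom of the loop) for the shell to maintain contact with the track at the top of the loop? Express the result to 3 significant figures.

Here I = (2/3)MR², so the shape factor k = I/(MR²) = 2/3.
At the top, contact is just lost when gravity alone supplies the centripetal force: Mg = Mv_top²/r, i.e. v_top² = gr.
With ω = v/R, the kinetic energy at speed v is ½(1+k)Mv² = (5/6)Mv².
Energy conservation from release (height h) to the top (height 2r): Mgh = Mg(2r) + (5/6)M·gr.
Thus h_min = 2r + (1+k)r/2 = r(2 + 1.667/2) = 1.01 × 2.833 ≈ 2.86 m.

h_min ≈ 2.86 m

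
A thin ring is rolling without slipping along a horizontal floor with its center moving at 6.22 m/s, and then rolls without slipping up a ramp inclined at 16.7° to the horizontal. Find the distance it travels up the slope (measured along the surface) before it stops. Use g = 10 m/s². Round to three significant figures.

Here I = MR², so the shape factor k = I/(MR²) = 1.
Rolling without slipping gives ω = v/R, so the total kinetic energy is ½Mv² + ½Iω² = ½(1+k)Mv² = Mv².
Setting this equal to Mgh gives the vertical rise h = (1+k)v₀²/(2g) = 2×6.22²/(2×10) = 3.869 m.
Along the incline, d = h/sinθ = 3.869/sin16.7° ≈ 13.5 m.

d ≈ 13.5 m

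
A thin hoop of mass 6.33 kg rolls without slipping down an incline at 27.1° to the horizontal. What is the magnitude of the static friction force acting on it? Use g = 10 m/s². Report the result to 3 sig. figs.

For this body I = MR², i.e. k = I/(MR²) = 1.
Along the incline Mg sinθ − f = Ma, and torque about the center fR = Iα = kMR²(a/R) gives f = kMa.
Combining, a = g sinθ/(1+k) and f = kMa = kMg sinθ/(1+k).
f = 1 × 6.33 × 10 × sin27.1° / 2 ≈ 14.4 N.

f ≈ 14.4 N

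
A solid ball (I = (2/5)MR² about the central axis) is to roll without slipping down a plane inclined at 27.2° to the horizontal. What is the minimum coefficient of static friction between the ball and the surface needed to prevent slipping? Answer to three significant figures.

The moment of inertia is (2/5)MR², giving k ≡ I/(MR²) = 0.4.
Newton's second law down the slope: Mg sinθ − f = Ma. The torque equation fR = Iα (with α = a/R) gives f = kMa.
These give a = g sinθ/(1+k) and the required friction f = kMg sinθ/(1+k).
The normal force is N = Mg cosθ, so μ_min = f/N = k tanθ/(1+k).
μ_min = 0.4 × tan27.2° / 1.4 ≈ 0.147.

μ_min ≈ 0.147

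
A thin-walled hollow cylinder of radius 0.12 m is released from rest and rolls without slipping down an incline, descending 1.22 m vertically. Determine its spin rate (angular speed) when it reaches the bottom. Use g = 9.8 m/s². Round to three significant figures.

ω ≈ 28.8 rad/s

For this body I = MR², i.e. k = I/(MR²) = 1.
Since it rolls without slipping, ω = v/R and KE = ½Mv² + ½Iω² = ½(1+k)Mv² = Mv².
Energy conservation Mgh = ½(1+k)Mv² gives v = √(2gh/(1+k)) = √(2 × 9.8 × 1.22 / 2) = 3.458 m/s.
Then ω = v/R = 3.458 / 0.12 ≈ 28.8 rad/s.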